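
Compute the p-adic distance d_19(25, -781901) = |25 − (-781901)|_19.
d_19(25, -781901) = 1/130321

Step 1 — x − y = 25 − (-781901) = 781926. Step 2 — v_19(781926) = 4 (factor: 781926 = (19^4 · 6); the sign does not affect v_p). Step 3 — |x − y|_19 = 19^{-4} = 1/130321.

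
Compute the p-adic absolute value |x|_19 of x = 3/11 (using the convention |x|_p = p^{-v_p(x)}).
|3/11|_19 = 1

Step 1 — compute v_19(x) by factoring powers of 19 out of the numerator and denominator: v_19(3/11) = 0. Step 2 — apply |x|_p = p^{-v_p(x)} = 19^{0} = 1.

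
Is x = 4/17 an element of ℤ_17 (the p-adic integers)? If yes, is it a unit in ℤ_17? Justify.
x ∉ ℤ_17 (v_17(x) = -1 < 0)

ℤ_17 = {x ∈ ℚ_17 : v_17(x) ≥ 0} and ℤ_17^× = {x ∈ ℤ_17 : v_17(x) = 0}. Here v_17(4/17) = v_17(num) − v_17(den) = -1; compare against these criteria.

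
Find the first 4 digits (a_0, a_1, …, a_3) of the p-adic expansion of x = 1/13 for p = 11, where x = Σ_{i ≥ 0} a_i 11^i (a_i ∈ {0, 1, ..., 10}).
(a_0, …, a_3) = (6, 2, 4, 3)

v_11(1/13) = 0 (numerator and denominator both coprime to 11), so x ∈ ℤ_11^×. Compute digits iteratively via a_i = x_i mod 11, x_{i+1} = (x_i − a_i)/11, with x_0 = x:
  x_0 = 1/13;  a_0 = 6;  x_1 = (x_0 − 6)/11 = -7/13
  x_1 = -7/13;  a_1 = 2;  x_2 = (x_1 − 2)/11 = -3/13
  x_2 = -3/13;  a_2 = 4;  x_3 = (x_2 − 4)/11 = -5/13
  x_3 = -5/13;  a_3 = 3;  x_4 = (x_3 − 3)/11 = -4/13
Digits: (6, 2, 4, 3).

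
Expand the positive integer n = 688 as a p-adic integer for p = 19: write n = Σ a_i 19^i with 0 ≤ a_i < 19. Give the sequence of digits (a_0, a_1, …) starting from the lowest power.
(a_0, a_1, …) = (4, 17, 1)

Repeated division by 19 gives the digits low-to-high: 688 = 4 + 17·19^1 + 1·19^2. Digit sequence: (4, 17, 1).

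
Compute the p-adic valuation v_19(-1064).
v_19(-1064) = 1

v_19(n) is the largest exponent k such that 19^k divides n. Factor out: -1064 = -19^1 · 56. (Sign doesn't affect v_p.) So v_19(-1064) = 1.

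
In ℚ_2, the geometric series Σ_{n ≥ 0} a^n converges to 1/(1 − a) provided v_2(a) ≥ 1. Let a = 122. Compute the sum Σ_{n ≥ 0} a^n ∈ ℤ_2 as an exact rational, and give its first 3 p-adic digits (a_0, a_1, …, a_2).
Σ a^n = 1/(1 − a) = -1/121;  first 3 digits = (1, 1, 1)

v_2(a) = 1 ≥ 1, so the series converges in ℤ_2 to 1/(1 − a) = 1/(1 − 122) = -1/121. Expand this rational in ℤ_2: compute digits iteratively via d_i = x_i mod 2, x_{i+1} = (x_i − d_i)/2. The first 3 digits are (1, 1, 1).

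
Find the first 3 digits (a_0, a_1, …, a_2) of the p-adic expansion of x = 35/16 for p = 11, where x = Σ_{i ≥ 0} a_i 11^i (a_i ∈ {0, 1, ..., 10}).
(a_0, …, a_2) = (7, 3, 10)

v_11(35/16) = 0 (numerator and denominator both coprime to 11), so x ∈ ℤ_11^×. Compute digits iteratively via a_i = x_i mod 11, x_{i+1} = (x_i − a_i)/11, with x_0 = x:
  x_0 = 35/16;  a_0 = 7;  x_1 = (x_0 − 7)/11 = -7/16
  x_1 = -7/16;  a_1 = 3;  x_2 = (x_1 − 3)/11 = -5/16
  x_2 = -5/16;  a_2 = 10;  x_3 = (x_2 − 10)/11 = -15/16
Digits: (7, 3, 10).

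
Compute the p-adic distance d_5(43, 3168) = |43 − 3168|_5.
d_5(43, 3168) = 1/3125

Step 1 — x − y = 43 − 3168 = -3125. Step 2 — v_5(-3125) = 5 (factor: -3125 = −(5^5 · 1); the sign does not affect v_p). Step 3 — |x − y|_5 = 5^{-5} = 1/3125.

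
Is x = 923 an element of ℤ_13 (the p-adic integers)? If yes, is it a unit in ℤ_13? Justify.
x ∈ ℤ_13 but not a unit; v_13(x) = 1 > 0

ℤ_13 = {x ∈ ℚ_13 : v_13(x) ≥ 0} and ℤ_13^× = {x ∈ ℤ_13 : v_13(x) = 0}. Here v_13(923) = v_13(num) − v_13(den) = 1; compare against these criteria.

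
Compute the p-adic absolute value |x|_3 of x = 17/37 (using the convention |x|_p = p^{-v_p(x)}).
|17/37|_3 = 1

Step 1 — compute v_3(x) by factoring powers of 3 out of the numerator and denominator: v_3(17/37) = 0. Step 2 — apply |x|_p = p^{-v_p(x)} = 3^{0} = 1.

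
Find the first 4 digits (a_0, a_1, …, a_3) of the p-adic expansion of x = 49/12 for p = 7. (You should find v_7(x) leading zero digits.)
(a_0, …, a_3) = (0, 0, 3, 6)

v_7(49/12) = 2, so a_0 = ... = a_1 = 0. Factor out: x = 7^2 · u with u = 1/12 a unit in ℤ_7. Expand u iteratively via a_{v+i} = u_i mod 7, u_{i+1} = (u_i − a_{v+i})/7:
  u_0 = 1/12;  a_2 = 3;  u_1 = (u_0 − 3)/7 = -5/12
  u_1 = -5/12;  a_3 = 6;  u_2 = (u_1 − 6)/7 = -11/12
Digits: (0, 0, 3, 6).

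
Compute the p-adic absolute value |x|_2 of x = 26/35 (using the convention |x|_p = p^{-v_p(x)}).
|26/35|_2 = 1/2

Step 1 — compute v_2(x) by factoring powers of 2 out of the numerator and denominator: v_2(26/35) = 1. Step 2 — apply |x|_p = p^{-v_p(x)} = 2^{-1} = 1/2.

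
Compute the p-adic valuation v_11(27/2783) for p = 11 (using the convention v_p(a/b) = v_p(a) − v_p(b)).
v_11(27/2783) = -2

Factor powers of 11 from the numerator and denominator of the reduced fraction: 27 = 11^0 · 27 and 2783 = 11^2 · 23. Apply v_p(a/b) = v_p(a) − v_p(b): v_11(27/2783) = 0 − 2 = -2.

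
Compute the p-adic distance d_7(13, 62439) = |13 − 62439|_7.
d_7(13, 62439) = 1/2401

Step 1 — x − y = 13 − 62439 = -62426. Step 2 — v_7(-62426) = 4 (factor: -62426 = −(7^4 · 26); the sign does not affect v_p). Step 3 — |x − y|_7 = 7^{-4} = 1/2401.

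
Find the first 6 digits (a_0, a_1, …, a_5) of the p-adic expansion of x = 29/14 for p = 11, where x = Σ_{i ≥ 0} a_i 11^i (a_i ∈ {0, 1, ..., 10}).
(a_0, …, a_5) = (6, 2, 10, 3, 2, 10)

v_11(29/14) = 0 (numerator and denominator both coprime to 11), so x ∈ ℤ_11^×. Compute digits iteratively via a_i = x_i mod 11, x_{i+1} = (x_i − a_i)/11, with x_0 = x:
  x_0 = 29/14;  a_0 = 6;  x_1 = (x_0 − 6)/11 = -5/14
  x_1 = -5/14;  a_1 = 2;  x_2 = (x_1 − 2)/11 = -3/14
  x_2 = -3/14;  a_2 = 10;  x_3 = (x_2 − 10)/11 = -13/14
  x_3 = -13/14;  a_3 = 3;  x_4 = (x_3 − 3)/11 = -5/14
  x_4 = -5/14;  a_4 = 2;  x_5 = (x_4 − 2)/11 = -3/14
  x_5 = -3/14;  a_5 = 10;  x_6 = (x_5 − 10)/11 = -13/14
Digits: (6, 2, 10, 3, 2, 10).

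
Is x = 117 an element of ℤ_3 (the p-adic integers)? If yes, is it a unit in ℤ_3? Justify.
x ∈ ℤ_3 but not a unit; v_3(x) = 2 > 0

ℤ_3 = {x ∈ ℚ_3 : v_3(x) ≥ 0} and ℤ_3^× = {x ∈ ℤ_3 : v_3(x) = 0}. Here v_3(117) = v_3(num) − v_3(den) = 2; compare against these criteria.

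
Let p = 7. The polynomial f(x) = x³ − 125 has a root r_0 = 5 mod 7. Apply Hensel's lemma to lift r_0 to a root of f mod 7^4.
r_3 = 5 (mod 2401)

Hensel: r_{i+1} = r_i − f(r_i)/f′(r_i) mod 7^{i+2}, where f′(x) = 3x². Iterate:
  r_0 = 5 (mod 7)
  r_1 = 5 (mod 49)
  r_2 = 5 (mod 343)
  r_3 = 5 (mod 2401)
Final: r = 5 with f(r) ≡ 0 mod 7^4.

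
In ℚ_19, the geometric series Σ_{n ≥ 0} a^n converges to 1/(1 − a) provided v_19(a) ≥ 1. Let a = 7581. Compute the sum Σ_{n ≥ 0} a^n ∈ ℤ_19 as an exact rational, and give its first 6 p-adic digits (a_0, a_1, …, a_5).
Σ a^n = 1/(1 − a) = -1/7580;  first 6 digits = (1, 0, 2, 1, 4, 4)

v_19(a) = 2 ≥ 1, so the series converges in ℤ_19 to 1/(1 − a) = 1/(1 − 7581) = -1/7580. Expand this rational in ℤ_19: compute digits iteratively via d_i = x_i mod 19, x_{i+1} = (x_i − d_i)/19. The first 6 digits are (1, 0, 2, 1, 4, 4).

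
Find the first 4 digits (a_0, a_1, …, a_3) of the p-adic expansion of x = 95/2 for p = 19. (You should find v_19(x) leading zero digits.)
(a_0, …, a_3) = (0, 12, 9, 9)

v_19(95/2) = 1, so a_0 = ... = a_0 = 0. Factor out: x = 19^1 · u with u = 5/2 a unit in ℤ_19. Expand u iteratively via a_{v+i} = u_i mod 19, u_{i+1} = (u_i − a_{v+i})/19:
  u_0 = 5/2;  a_1 = 12;  u_1 = (u_0 − 12)/19 = -1/2
  u_1 = -1/2;  a_2 = 9;  u_2 = (u_1 − 9)/19 = -1/2
  u_2 = -1/2;  a_3 = 9;  u_3 = (u_2 − 9)/19 = -1/2
Digits: (0, 12, 9, 9).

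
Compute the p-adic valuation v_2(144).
v_2(144) = 4

v_2(n) is the largest exponent k such that 2^k divides n. Factor out: 144 = 2^4 · 9. (Sign doesn't affect v_p.) So v_2(144) = 4.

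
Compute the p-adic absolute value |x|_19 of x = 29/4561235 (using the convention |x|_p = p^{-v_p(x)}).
|29/4561235|_19 = 130321

Step 1 — compute v_19(x) by factoring powers of 19 out of the numerator and denominator: v_19(29/4561235) = -4. Step 2 — apply |x|_p = p^{-v_p(x)} = 19^{4} = 130321.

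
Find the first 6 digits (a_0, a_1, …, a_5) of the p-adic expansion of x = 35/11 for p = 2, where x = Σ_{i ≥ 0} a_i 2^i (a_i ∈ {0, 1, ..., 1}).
(a_0, …, a_5) = (1, 0, 0, 1, 0, 0)

v_2(35/11) = 0 (numerator and denominator both coprime to 2), so x ∈ ℤ_2^×. Compute digits iteratively via a_i = x_i mod 2, x_{i+1} = (x_i − a_i)/2, with x_0 = x:
  x_0 = 35/11;  a_0 = 1;  x_1 = (x_0 − 1)/2 = 12/11
  x_1 = 12/11;  a_1 = 0;  x_2 = (x_1 − 0)/2 = 6/11
  x_2 = 6/11;  a_2 = 0;  x_3 = (x_2 − 0)/2 = 3/11
  x_3 = 3/11;  a_3 = 1;  x_4 = (x_3 − 1)/2 = -4/11
  x_4 = -4/11;  a_4 = 0;  x_5 = (x_4 − 0)/2 = -2/11
  x_5 = -2/11;  a_5 = 0;  x_6 = (x_5 − 0)/2 = -1/11
Digits: (1, 0, 0, 1, 0, 0).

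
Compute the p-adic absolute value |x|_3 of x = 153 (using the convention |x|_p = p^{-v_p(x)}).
|153|_3 = 1/9

Step 1 — compute v_3(x) by factoring powers of 3 out of the numerator and denominator: v_3(153) = 2. Step 2 — apply |x|_p = p^{-v_p(x)} = 3^{-2} = 1/9.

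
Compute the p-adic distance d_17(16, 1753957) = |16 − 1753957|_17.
d_17(16, 1753957) = 1/83521

Step 1 — x − y = 16 − 1753957 = -1753941. Step 2 — v_17(-1753941) = 4 (factor: -1753941 = −(17^4 · 21); the sign does not affect v_p). Step 3 — |x − y|_17 = 17^{-4} = 1/83521.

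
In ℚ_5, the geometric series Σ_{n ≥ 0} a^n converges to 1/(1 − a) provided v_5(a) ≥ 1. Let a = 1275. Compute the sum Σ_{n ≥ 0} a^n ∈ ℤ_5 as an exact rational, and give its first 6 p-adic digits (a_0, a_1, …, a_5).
Σ a^n = 1/(1 − a) = -1/1274;  first 6 digits = (1, 0, 1, 0, 3, 0)

v_5(a) = 2 ≥ 1, so the series converges in ℤ_5 to 1/(1 − a) = 1/(1 − 1275) = -1/1274. Expand this rational in ℤ_5: compute digits iteratively via d_i = x_i mod 5, x_{i+1} = (x_i − d_i)/5. The first 6 digits are (1, 0, 1, 0, 3, 0).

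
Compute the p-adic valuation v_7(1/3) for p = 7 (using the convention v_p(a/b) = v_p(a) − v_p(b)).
v_7(1/3) = 0

Factor powers of 7 from the numerator and denominator of the reduced fraction: 1 = 7^0 · 1 and 3 = 7^0 · 3. Apply v_p(a/b) = v_p(a) − v_p(b): v_7(1/3) = 0 − 0 = 0.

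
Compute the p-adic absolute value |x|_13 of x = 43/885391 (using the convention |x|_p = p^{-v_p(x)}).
|43/885391|_13 = 28561

Step 1 — compute v_13(x) by factoring powers of 13 out of the numerator and denominator: v_13(43/885391) = -4. Step 2 — apply |x|_p = p^{-v_p(x)} = 13^{4} = 28561.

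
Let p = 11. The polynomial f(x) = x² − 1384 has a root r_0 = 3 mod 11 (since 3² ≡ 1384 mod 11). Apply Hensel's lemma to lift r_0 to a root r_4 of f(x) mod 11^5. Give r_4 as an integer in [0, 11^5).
r_4 = 15579 (mod 161051)

Hensel's recurrence: r_{i+1} = r_i − f(r_i)·(f′(r_i))^{-1} mod 11^{i+2}, with f′(x) = 2x. Iterate:
  r_0 = 3 (mod 11)
  r_1 = 91 (mod 121)
  r_2 = 938 (mod 1331)
  r_3 = 938 (mod 14641)
  r_4 = 15579 (mod 161051)
Final: r_4 = 15579, and one checks f(r_4) ≡ 0 mod 11^5.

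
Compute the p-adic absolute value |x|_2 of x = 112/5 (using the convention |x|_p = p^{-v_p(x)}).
|112/5|_2 = 1/16

Step 1 — compute v_2(x) by factoring powers of 2 out of the numerator and denominator: v_2(112/5) = 4. Step 2 — apply |x|_p = p^{-v_p(x)} = 2^{-4} = 1/16.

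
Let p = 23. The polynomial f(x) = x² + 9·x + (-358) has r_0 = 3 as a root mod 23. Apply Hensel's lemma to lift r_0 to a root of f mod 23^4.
r_3 = 40828 (mod 279841)

Hensel: r_{i+1} = r_i − f(r_i)·(f′(r_i))^{-1} mod 23^{i+2}, f′(x) = 2x + 9. Iterate:
  r_0 = 3 (mod 23)
  r_1 = 95 (mod 529)
  r_2 = 4327 (mod 12167)
  r_3 = 40828 (mod 279841)
Final: r = 40828 satisfies f(r) ≡ 0 mod 23^4.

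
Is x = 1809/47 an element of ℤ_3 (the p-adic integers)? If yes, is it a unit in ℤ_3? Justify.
x ∈ ℤ_3 but not a unit; v_3(x) = 3 > 0

ℤ_3 = {x ∈ ℚ_3 : v_3(x) ≥ 0} and ℤ_3^× = {x ∈ ℤ_3 : v_3(x) = 0}. Here v_3(1809/47) = v_3(num) − v_3(den) = 3; compare against these criteria.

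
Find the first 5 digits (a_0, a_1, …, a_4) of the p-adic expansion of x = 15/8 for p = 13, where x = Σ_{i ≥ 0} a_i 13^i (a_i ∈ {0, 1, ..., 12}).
(a_0, …, a_4) = (10, 1, 8, 1, 8)

v_13(15/8) = 0 (numerator and denominator both coprime to 13), so x ∈ ℤ_13^×. Compute digits iteratively via a_i = x_i mod 13, x_{i+1} = (x_i − a_i)/13, with x_0 = x:
  x_0 = 15/8;  a_0 = 10;  x_1 = (x_0 − 10)/13 = -5/8
  x_1 = -5/8;  a_1 = 1;  x_2 = (x_1 − 1)/13 = -1/8
  x_2 = -1/8;  a_2 = 8;  x_3 = (x_2 − 8)/13 = -5/8
  x_3 = -5/8;  a_3 = 1;  x_4 = (x_3 − 1)/13 = -1/8
  x_4 = -1/8;  a_4 = 8;  x_5 = (x_4 − 8)/13 = -5/8
Digits: (10, 1, 8, 1, 8).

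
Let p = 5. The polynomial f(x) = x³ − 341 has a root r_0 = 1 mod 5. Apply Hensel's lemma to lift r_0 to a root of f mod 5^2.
r_1 = 6 (mod 25)

Hensel: r_{i+1} = r_i − f(r_i)/f′(r_i) mod 5^{i+2}, where f′(x) = 3x². Iterate:
  r_0 = 1 (mod 5)
  r_1 = 6 (mod 25)
Final: r = 6 with f(r) ≡ 0 mod 5^2.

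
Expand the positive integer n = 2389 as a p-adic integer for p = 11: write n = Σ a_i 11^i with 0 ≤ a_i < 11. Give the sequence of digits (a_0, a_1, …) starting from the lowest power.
(a_0, a_1, …) = (2, 8, 8, 1)

Repeated division by 11 gives the digits low-to-high: 2389 = 2 + 8·11^1 + 8·11^2 + 1·11^3. Digit sequence: (2, 8, 8, 1).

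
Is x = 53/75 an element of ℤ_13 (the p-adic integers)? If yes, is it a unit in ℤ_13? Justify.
x ∈ ℤ_13^× (unit); v_13(x) = 0

ℤ_13 = {x ∈ ℚ_13 : v_13(x) ≥ 0} and ℤ_13^× = {x ∈ ℤ_13 : v_13(x) = 0}. Here v_13(53/75) = v_13(num) − v_13(den) = 0; compare against these criteria.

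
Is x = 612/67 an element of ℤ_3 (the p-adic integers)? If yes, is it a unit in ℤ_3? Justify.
x ∈ ℤ_3 but not a unit; v_3(x) = 2 > 0

ℤ_3 = {x ∈ ℚ_3 : v_3(x) ≥ 0} and ℤ_3^× = {x ∈ ℤ_3 : v_3(x) = 0}. Here v_3(612/67) = v_3(num) − v_3(den) = 2; compare against these criteria.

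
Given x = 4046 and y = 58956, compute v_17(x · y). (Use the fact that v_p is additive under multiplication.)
v_17(238535976) = 5

v_p(x) = 2 (factor: 4046 = 17^2 · 14); v_p(y) = 3 (factor: 58956 = 17^3 · 12). Additivity: v_p(xy) = v_p(x) + v_p(y) = 2 + 3 = 5. (Direct check: xy = 238535976 = 17^5 · (168).)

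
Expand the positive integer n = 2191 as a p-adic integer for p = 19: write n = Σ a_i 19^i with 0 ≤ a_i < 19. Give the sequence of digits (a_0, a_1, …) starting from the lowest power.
(a_0, a_1, …) = (6, 1, 6)

Repeated division by 19 gives the digits low-to-high: 2191 = 6 + 1·19^1 + 6·19^2. Digit sequence: (6, 1, 6).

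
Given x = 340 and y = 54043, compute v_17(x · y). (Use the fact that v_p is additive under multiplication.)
v_17(18374620) = 4

v_p(x) = 1 (factor: 340 = 17^1 · 20); v_p(y) = 3 (factor: 54043 = 17^3 · 11). Additivity: v_p(xy) = v_p(x) + v_p(y) = 1 + 3 = 4. (Direct check: xy = 18374620 = 17^4 · (220).)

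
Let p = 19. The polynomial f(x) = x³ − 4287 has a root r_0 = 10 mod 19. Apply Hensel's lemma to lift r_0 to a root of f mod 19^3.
r_2 = 3430 (mod 6859)

Hensel: r_{i+1} = r_i − f(r_i)/f′(r_i) mod 19^{i+2}, where f′(x) = 3x². Iterate:
  r_0 = 10 (mod 19)
  r_1 = 181 (mod 361)
  r_2 = 3430 (mod 6859)
Final: r = 3430 with f(r) ≡ 0 mod 19^3.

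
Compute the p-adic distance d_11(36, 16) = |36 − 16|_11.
d_11(36, 16) = 1

Step 1 — x − y = 36 − 16 = 20. Step 2 — v_11(20) = 0 (factor: 20 = (11^0 · 20); the sign does not affect v_p). Step 3 — |x − y|_11 = 11^{0} = 1.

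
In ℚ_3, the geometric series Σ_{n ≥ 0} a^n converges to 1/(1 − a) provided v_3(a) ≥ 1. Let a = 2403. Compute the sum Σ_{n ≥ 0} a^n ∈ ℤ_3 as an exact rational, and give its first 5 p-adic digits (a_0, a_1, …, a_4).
Σ a^n = 1/(1 − a) = -1/2402;  first 5 digits = (1, 0, 0, 2, 2)

v_3(a) = 3 ≥ 1, so the series converges in ℤ_3 to 1/(1 − a) = 1/(1 − 2403) = -1/2402. Expand this rational in ℤ_3: compute digits iteratively via d_i = x_i mod 3, x_{i+1} = (x_i − d_i)/3. The first 5 digits are (1, 0, 0, 2, 2).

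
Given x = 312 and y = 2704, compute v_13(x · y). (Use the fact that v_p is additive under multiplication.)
v_13(843648) = 3

v_p(x) = 1 (factor: 312 = 13^1 · 24); v_p(y) = 2 (factor: 2704 = 13^2 · 16). Additivity: v_p(xy) = v_p(x) + v_p(y) = 1 + 2 = 3. (Direct check: xy = 843648 = 13^3 · (384).)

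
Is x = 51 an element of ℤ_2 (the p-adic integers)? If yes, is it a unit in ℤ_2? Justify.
x ∈ ℤ_2^× (unit); v_2(x) = 0

ℤ_2 = {x ∈ ℚ_2 : v_2(x) ≥ 0} and ℤ_2^× = {x ∈ ℤ_2 : v_2(x) = 0}. Here v_2(51) = v_2(num) − v_2(den) = 0; compare against these criteria.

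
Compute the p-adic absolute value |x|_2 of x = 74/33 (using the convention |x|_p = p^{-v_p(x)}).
|74/33|_2 = 1/2

Step 1 — compute v_2(x) by factoring powers of 2 out of the numerator and denominator: v_2(74/33) = 1. Step 2 — apply |x|_p = p^{-v_p(x)} = 2^{-1} = 1/2.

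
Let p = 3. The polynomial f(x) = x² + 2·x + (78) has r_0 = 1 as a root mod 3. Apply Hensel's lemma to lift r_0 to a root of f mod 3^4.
r_3 = 1 (mod 81)

Hensel: r_{i+1} = r_i − f(r_i)·(f′(r_i))^{-1} mod 3^{i+2}, f′(x) = 2x + 2. Iterate:
  r_0 = 1 (mod 3)
  r_1 = 1 (mod 9)
  r_2 = 1 (mod 27)
  r_3 = 1 (mod 81)
Final: r = 1 satisfies f(r) ≡ 0 mod 3^4.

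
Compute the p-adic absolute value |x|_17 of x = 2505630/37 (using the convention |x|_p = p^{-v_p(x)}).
|2505630/37|_17 = 1/83521

Step 1 — compute v_17(x) by factoring powers of 17 out of the numerator and denominator: v_17(2505630/37) = 4. Step 2 — apply |x|_p = p^{-v_p(x)} = 17^{-4} = 1/83521.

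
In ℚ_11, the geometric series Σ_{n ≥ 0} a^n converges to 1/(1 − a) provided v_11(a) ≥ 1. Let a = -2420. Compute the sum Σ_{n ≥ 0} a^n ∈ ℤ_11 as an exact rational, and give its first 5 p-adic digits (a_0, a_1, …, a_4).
Σ a^n = 1/(1 − a) = 1/2421;  first 5 digits = (1, 0, 2, 9, 3)

v_11(a) = 2 ≥ 1, so the series converges in ℤ_11 to 1/(1 − a) = 1/(1 − (-2420)) = 1/2421. Expand this rational in ℤ_11: compute digits iteratively via d_i = x_i mod 11, x_{i+1} = (x_i − d_i)/11. The first 5 digits are (1, 0, 2, 9, 3).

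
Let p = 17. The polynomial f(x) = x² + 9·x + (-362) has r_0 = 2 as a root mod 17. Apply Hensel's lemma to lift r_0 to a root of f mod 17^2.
r_1 = 206 (mod 289)

Hensel: r_{i+1} = r_i − f(r_i)·(f′(r_i))^{-1} mod 17^{i+2}, f′(x) = 2x + 9. Iterate:
  r_0 = 2 (mod 17)
  r_1 = 206 (mod 289)
Final: r = 206 satisfies f(r) ≡ 0 mod 17^2.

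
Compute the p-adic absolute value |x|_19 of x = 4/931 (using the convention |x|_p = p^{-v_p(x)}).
|4/931|_19 = 19

Step 1 — compute v_19(x) by factoring powers of 19 out of the numerator and denominator: v_19(4/931) = -1. Step 2 — apply |x|_p = p^{-v_p(x)} = 19^{1} = 19.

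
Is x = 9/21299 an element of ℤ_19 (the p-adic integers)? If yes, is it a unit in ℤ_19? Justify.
x ∉ ℤ_19 (v_19(x) = -2 < 0)

ℤ_19 = {x ∈ ℚ_19 : v_19(x) ≥ 0} and ℤ_19^× = {x ∈ ℤ_19 : v_19(x) = 0}. Here v_19(9/21299) = v_19(num) − v_19(den) = -2; compare against these criteria.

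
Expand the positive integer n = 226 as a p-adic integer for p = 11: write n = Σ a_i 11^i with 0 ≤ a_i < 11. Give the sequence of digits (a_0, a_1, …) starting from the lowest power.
(a_0, a_1, …) = (6, 9, 1)

Repeated division by 11 gives the digits low-to-high: 226 = 6 + 9·11^1 + 1·11^2. Digit sequence: (6, 9, 1).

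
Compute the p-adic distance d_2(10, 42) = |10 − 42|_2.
d_2(10, 42) = 1/32

Step 1 — x − y = 10 − 42 = -32. Step 2 — v_2(-32) = 5 (factor: -32 = −(2^5 · 1); the sign does not affect v_p). Step 3 — |x − y|_2 = 2^{-5} = 1/32.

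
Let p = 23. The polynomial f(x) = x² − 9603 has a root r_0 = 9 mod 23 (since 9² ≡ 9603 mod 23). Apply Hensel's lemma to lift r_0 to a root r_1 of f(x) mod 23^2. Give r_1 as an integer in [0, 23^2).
r_1 = 9 (mod 529)

Hensel's recurrence: r_{i+1} = r_i − f(r_i)·(f′(r_i))^{-1} mod 23^{i+2}, with f′(x) = 2x. Iterate:
  r_0 = 9 (mod 23)
  r_1 = 9 (mod 529)
Final: r_1 = 9, and one checks f(r_1) ≡ 0 mod 23^2.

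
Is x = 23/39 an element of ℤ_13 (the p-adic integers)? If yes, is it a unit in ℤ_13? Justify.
x ∉ ℤ_13 (v_13(x) = -1 < 0)

ℤ_13 = {x ∈ ℚ_13 : v_13(x) ≥ 0} and ℤ_13^× = {x ∈ ℤ_13 : v_13(x) = 0}. Here v_13(23/39) = v_13(num) − v_13(den) = -1; compare against these criteria.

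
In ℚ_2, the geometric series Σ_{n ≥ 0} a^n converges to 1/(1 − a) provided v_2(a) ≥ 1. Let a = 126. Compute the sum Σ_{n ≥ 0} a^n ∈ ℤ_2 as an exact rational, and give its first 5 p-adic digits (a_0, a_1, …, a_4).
Σ a^n = 1/(1 − a) = -1/125;  first 5 digits = (1, 1, 0, 1, 0)

v_2(a) = 1 ≥ 1, so the series converges in ℤ_2 to 1/(1 − a) = 1/(1 − 126) = -1/125. Expand this rational in ℤ_2: compute digits iteratively via d_i = x_i mod 2, x_{i+1} = (x_i − d_i)/2. The first 5 digits are (1, 1, 0, 1, 0).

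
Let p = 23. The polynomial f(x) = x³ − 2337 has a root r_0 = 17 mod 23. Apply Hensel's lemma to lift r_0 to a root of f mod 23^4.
r_3 = 83967 (mod 279841)

Hensel: r_{i+1} = r_i − f(r_i)/f′(r_i) mod 23^{i+2}, where f′(x) = 3x². Iterate:
  r_0 = 17 (mod 23)
  r_1 = 385 (mod 529)
  r_2 = 10965 (mod 12167)
  r_3 = 83967 (mod 279841)
Final: r = 83967 with f(r) ≡ 0 mod 23^4.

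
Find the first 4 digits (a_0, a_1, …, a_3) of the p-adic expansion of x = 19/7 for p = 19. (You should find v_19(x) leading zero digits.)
(a_0, …, a_3) = (0, 11, 13, 2)

v_19(19/7) = 1, so a_0 = ... = a_0 = 0. Factor out: x = 19^1 · u with u = 1/7 a unit in ℤ_19. Expand u iteratively via a_{v+i} = u_i mod 19, u_{i+1} = (u_i − a_{v+i})/19:
  u_0 = 1/7;  a_1 = 11;  u_1 = (u_0 − 11)/19 = -4/7
  u_1 = -4/7;  a_2 = 13;  u_2 = (u_1 − 13)/19 = -5/7
  u_2 = -5/7;  a_3 = 2;  u_3 = (u_2 − 2)/19 = -1/7
Digits: (0, 11, 13, 2).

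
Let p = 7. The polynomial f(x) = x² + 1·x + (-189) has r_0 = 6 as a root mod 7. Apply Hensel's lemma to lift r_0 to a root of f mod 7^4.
r_3 = 202 (mod 2401)

Hensel: r_{i+1} = r_i − f(r_i)·(f′(r_i))^{-1} mod 7^{i+2}, f′(x) = 2x + 1. Iterate:
  r_0 = 6 (mod 7)
  r_1 = 6 (mod 49)
  r_2 = 202 (mod 343)
  r_3 = 202 (mod 2401)
Final: r = 202 satisfies f(r) ≡ 0 mod 7^4.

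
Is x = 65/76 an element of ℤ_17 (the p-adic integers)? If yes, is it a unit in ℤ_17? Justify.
x ∈ ℤ_17^× (unit); v_17(x) = 0

ℤ_17 = {x ∈ ℚ_17 : v_17(x) ≥ 0} and ℤ_17^× = {x ∈ ℤ_17 : v_17(x) = 0}. Here v_17(65/76) = v_17(num) − v_17(den) = 0; compare against these criteria.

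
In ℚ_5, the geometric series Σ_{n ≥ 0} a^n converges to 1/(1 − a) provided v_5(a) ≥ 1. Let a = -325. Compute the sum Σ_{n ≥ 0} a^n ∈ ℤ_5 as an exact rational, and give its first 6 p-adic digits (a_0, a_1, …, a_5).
Σ a^n = 1/(1 − a) = 1/326;  first 6 digits = (1, 0, 2, 2, 3, 3)

v_5(a) = 2 ≥ 1, so the series converges in ℤ_5 to 1/(1 − a) = 1/(1 − (-325)) = 1/326. Expand this rational in ℤ_5: compute digits iteratively via d_i = x_i mod 5, x_{i+1} = (x_i − d_i)/5. The first 6 digits are (1, 0, 2, 2, 3, 3).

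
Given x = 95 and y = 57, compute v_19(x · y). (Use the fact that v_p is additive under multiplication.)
v_19(5415) = 2

v_p(x) = 1 (factor: 95 = 19^1 · 5); v_p(y) = 1 (factor: 57 = 19^1 · 3). Additivity: v_p(xy) = v_p(x) + v_p(y) = 1 + 1 = 2. (Direct check: xy = 5415 = 19^2 · (15).)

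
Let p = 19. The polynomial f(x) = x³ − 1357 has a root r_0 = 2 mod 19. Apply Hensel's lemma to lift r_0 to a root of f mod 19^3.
r_2 = 6823 (mod 6859)

Hensel: r_{i+1} = r_i − f(r_i)/f′(r_i) mod 19^{i+2}, where f′(x) = 3x². Iterate:
  r_0 = 2 (mod 19)
  r_1 = 325 (mod 361)
  r_2 = 6823 (mod 6859)
Final: r = 6823 with f(r) ≡ 0 mod 19^3.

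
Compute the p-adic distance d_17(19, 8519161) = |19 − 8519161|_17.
d_17(19, 8519161) = 1/1419857

Step 1 — x − y = 19 − 8519161 = -8519142. Step 2 — v_17(-8519142) = 5 (factor: -8519142 = −(17^5 · 6); the sign does not affect v_p). Step 3 — |x − y|_17 = 17^{-5} = 1/1419857.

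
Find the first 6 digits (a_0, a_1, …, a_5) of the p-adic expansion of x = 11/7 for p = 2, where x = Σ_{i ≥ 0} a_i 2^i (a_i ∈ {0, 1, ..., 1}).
(a_0, …, a_5) = (1, 0, 1, 1, 1, 0)

v_2(11/7) = 0 (numerator and denominator both coprime to 2), so x ∈ ℤ_2^×. Compute digits iteratively via a_i = x_i mod 2, x_{i+1} = (x_i − a_i)/2, with x_0 = x:
  x_0 = 11/7;  a_0 = 1;  x_1 = (x_0 − 1)/2 = 2/7
  x_1 = 2/7;  a_1 = 0;  x_2 = (x_1 − 0)/2 = 1/7
  x_2 = 1/7;  a_2 = 1;  x_3 = (x_2 − 1)/2 = -3/7
  x_3 = -3/7;  a_3 = 1;  x_4 = (x_3 − 1)/2 = -5/7
  x_4 = -5/7;  a_4 = 1;  x_5 = (x_4 − 1)/2 = -6/7
  x_5 = -6/7;  a_5 = 0;  x_6 = (x_5 − 0)/2 = -3/7
Digits: (1, 0, 1, 1, 1, 0).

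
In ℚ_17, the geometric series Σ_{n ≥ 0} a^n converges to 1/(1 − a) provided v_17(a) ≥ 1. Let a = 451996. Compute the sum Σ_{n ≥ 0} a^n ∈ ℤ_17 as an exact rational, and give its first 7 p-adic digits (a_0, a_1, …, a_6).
Σ a^n = 1/(1 − a) = -1/451995;  first 7 digits = (1, 0, 0, 7, 5, 0, 15)

v_17(a) = 3 ≥ 1, so the series converges in ℤ_17 to 1/(1 − a) = 1/(1 − 451996) = -1/451995. Expand this rational in ℤ_17: compute digits iteratively via d_i = x_i mod 17, x_{i+1} = (x_i − d_i)/17. The first 7 digits are (1, 0, 0, 7, 5, 0, 15).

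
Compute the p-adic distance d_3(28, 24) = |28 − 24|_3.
d_3(28, 24) = 1

Step 1 — x − y = 28 − 24 = 4. Step 2 — v_3(4) = 0 (factor: 4 = (3^0 · 4); the sign does not affect v_p). Step 3 — |x − y|_3 = 3^{0} = 1.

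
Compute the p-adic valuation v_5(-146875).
v_5(-146875) = 5

v_5(n) is the largest exponent k such that 5^k divides n. Factor out: -146875 = -5^5 · 47. (Sign doesn't affect v_p.) So v_5(-146875) = 5.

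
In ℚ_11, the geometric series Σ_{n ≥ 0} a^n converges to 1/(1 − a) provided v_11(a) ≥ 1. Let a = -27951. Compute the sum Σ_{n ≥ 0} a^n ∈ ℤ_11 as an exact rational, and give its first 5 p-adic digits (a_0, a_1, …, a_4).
Σ a^n = 1/(1 − a) = 1/27952;  first 5 digits = (1, 0, 0, 1, 9)

v_11(a) = 3 ≥ 1, so the series converges in ℤ_11 to 1/(1 − a) = 1/(1 − (-27951)) = 1/27952. Expand this rational in ℤ_11: compute digits iteratively via d_i = x_i mod 11, x_{i+1} = (x_i − d_i)/11. The first 5 digits are (1, 0, 0, 1, 9).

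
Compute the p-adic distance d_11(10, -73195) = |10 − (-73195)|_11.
d_11(10, -73195) = 1/14641

Step 1 — x − y = 10 − (-73195) = 73205. Step 2 — v_11(73205) = 4 (factor: 73205 = (11^4 · 5); the sign does not affect v_p). Step 3 — |x − y|_11 = 11^{-4} = 1/14641.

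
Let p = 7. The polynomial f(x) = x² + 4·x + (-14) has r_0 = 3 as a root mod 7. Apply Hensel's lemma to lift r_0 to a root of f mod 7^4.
r_3 = 703 (mod 2401)

Hensel: r_{i+1} = r_i − f(r_i)·(f′(r_i))^{-1} mod 7^{i+2}, f′(x) = 2x + 4. Iterate:
  r_0 = 3 (mod 7)
  r_1 = 17 (mod 49)
  r_2 = 17 (mod 343)
  r_3 = 703 (mod 2401)
Final: r = 703 satisfies f(r) ≡ 0 mod 7^4.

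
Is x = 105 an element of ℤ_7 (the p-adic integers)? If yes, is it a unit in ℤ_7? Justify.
x ∈ ℤ_7 but not a unit; v_7(x) = 1 > 0

ℤ_7 = {x ∈ ℚ_7 : v_7(x) ≥ 0} and ℤ_7^× = {x ∈ ℤ_7 : v_7(x) = 0}. Here v_7(105) = v_7(num) − v_7(den) = 1; compare against these criteria.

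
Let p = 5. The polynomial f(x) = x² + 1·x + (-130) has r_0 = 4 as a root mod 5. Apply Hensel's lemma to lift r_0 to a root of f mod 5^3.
r_2 = 19 (mod 125)

Hensel: r_{i+1} = r_i − f(r_i)·(f′(r_i))^{-1} mod 5^{i+2}, f′(x) = 2x + 1. Iterate:
  r_0 = 4 (mod 5)
  r_1 = 19 (mod 25)
  r_2 = 19 (mod 125)
Final: r = 19 satisfies f(r) ≡ 0 mod 5^3.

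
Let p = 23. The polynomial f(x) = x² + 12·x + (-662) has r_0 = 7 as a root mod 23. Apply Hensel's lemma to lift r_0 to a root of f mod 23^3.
r_2 = 4239 (mod 12167)

Hensel: r_{i+1} = r_i − f(r_i)·(f′(r_i))^{-1} mod 23^{i+2}, f′(x) = 2x + 12. Iterate:
  r_0 = 7 (mod 23)
  r_1 = 7 (mod 529)
  r_2 = 4239 (mod 12167)
Final: r = 4239 satisfies f(r) ≡ 0 mod 23^3.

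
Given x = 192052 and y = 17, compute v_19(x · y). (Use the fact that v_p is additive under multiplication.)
v_19(3264884) = 3

v_p(x) = 3 (factor: 192052 = 19^3 · 28); v_p(y) = 0 (factor: 17 = 19^0 · 17). Additivity: v_p(xy) = v_p(x) + v_p(y) = 3 + 0 = 3. (Direct check: xy = 3264884 = 19^3 · (476).)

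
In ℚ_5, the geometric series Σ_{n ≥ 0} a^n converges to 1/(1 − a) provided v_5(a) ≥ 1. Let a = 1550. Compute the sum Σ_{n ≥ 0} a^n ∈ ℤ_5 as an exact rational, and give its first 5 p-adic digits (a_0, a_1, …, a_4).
Σ a^n = 1/(1 − a) = -1/1549;  first 5 digits = (1, 0, 2, 2, 1)

v_5(a) = 2 ≥ 1, so the series converges in ℤ_5 to 1/(1 − a) = 1/(1 − 1550) = -1/1549. Expand this rational in ℤ_5: compute digits iteratively via d_i = x_i mod 5, x_{i+1} = (x_i − d_i)/5. The first 5 digits are (1, 0, 2, 2, 1).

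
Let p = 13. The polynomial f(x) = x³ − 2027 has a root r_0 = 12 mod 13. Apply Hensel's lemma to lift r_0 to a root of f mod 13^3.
r_2 = 675 (mod 2197)

Hensel: r_{i+1} = r_i − f(r_i)/f′(r_i) mod 13^{i+2}, where f′(x) = 3x². Iterate:
  r_0 = 12 (mod 13)
  r_1 = 168 (mod 169)
  r_2 = 675 (mod 2197)
Final: r = 675 with f(r) ≡ 0 mod 13^3.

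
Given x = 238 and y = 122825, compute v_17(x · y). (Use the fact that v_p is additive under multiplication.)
v_17(29232350) = 4

v_p(x) = 1 (factor: 238 = 17^1 · 14); v_p(y) = 3 (factor: 122825 = 17^3 · 25). Additivity: v_p(xy) = v_p(x) + v_p(y) = 1 + 3 = 4. (Direct check: xy = 29232350 = 17^4 · (350).)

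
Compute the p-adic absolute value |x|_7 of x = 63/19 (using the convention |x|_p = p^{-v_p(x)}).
|63/19|_7 = 1/7

Step 1 — compute v_7(x) by factoring powers of 7 out of the numerator and denominator: v_7(63/19) = 1. Step 2 — apply |x|_p = p^{-v_p(x)} = 7^{-1} = 1/7.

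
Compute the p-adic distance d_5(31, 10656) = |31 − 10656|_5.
d_5(31, 10656) = 1/625

Step 1 — x − y = 31 − 10656 = -10625. Step 2 — v_5(-10625) = 4 (factor: -10625 = −(5^4 · 17); the sign does not affect v_p). Step 3 — |x − y|_5 = 5^{-4} = 1/625.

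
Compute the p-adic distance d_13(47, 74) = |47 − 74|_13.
d_13(47, 74) = 1

Step 1 — x − y = 47 − 74 = -27. Step 2 — v_13(-27) = 0 (factor: -27 = −(13^0 · 27); the sign does not affect v_p). Step 3 — |x − y|_13 = 13^{0} = 1.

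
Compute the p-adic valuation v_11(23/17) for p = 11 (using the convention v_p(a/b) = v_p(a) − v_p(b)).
v_11(23/17) = 0

Factor powers of 11 from the numerator and denominator of the reduced fraction: 23 = 11^0 · 23 and 17 = 11^0 · 17. Apply v_p(a/b) = v_p(a) − v_p(b): v_11(23/17) = 0 − 0 = 0.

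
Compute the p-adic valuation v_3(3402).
v_3(3402) = 5

v_3(n) is the largest exponent k such that 3^k divides n. Factor out: 3402 = 3^5 · 14. (Sign doesn't affect v_p.) So v_3(3402) = 5.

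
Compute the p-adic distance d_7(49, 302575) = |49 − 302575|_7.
d_7(49, 302575) = 1/16807

Step 1 — x − y = 49 − 302575 = -302526. Step 2 — v_7(-302526) = 5 (factor: -302526 = −(7^5 · 18); the sign does not affect v_p). Step 3 — |x − y|_7 = 7^{-5} = 1/16807.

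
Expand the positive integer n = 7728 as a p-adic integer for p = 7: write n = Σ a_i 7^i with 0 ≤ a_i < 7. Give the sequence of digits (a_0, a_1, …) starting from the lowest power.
(a_0, a_1, …) = (0, 5, 3, 1, 3)

Repeated division by 7 gives the digits low-to-high: 7728 = 5·7^1 + 3·7^2 + 1·7^3 + 3·7^4. Digit sequence: (0, 5, 3, 1, 3).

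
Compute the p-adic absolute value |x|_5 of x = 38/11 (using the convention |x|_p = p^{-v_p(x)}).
|38/11|_5 = 1

Step 1 — compute v_5(x) by factoring powers of 5 out of the numerator and denominator: v_5(38/11) = 0. Step 2 — apply |x|_p = p^{-v_p(x)} = 5^{0} = 1.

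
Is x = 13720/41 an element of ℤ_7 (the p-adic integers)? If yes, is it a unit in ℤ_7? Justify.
x ∈ ℤ_7 but not a unit; v_7(x) = 3 > 0

ℤ_7 = {x ∈ ℚ_7 : v_7(x) ≥ 0} and ℤ_7^× = {x ∈ ℤ_7 : v_7(x) = 0}. Here v_7(13720/41) = v_7(num) − v_7(den) = 3; compare against these criteria.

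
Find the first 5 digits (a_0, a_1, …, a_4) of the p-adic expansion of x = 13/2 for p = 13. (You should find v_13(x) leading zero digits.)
(a_0, …, a_4) = (0, 7, 6, 6, 6)

v_13(13/2) = 1, so a_0 = ... = a_0 = 0. Factor out: x = 13^1 · u with u = 1/2 a unit in ℤ_13. Expand u iteratively via a_{v+i} = u_i mod 13, u_{i+1} = (u_i − a_{v+i})/13:
  u_0 = 1/2;  a_1 = 7;  u_1 = (u_0 − 7)/13 = -1/2
  u_1 = -1/2;  a_2 = 6;  u_2 = (u_1 − 6)/13 = -1/2
  u_2 = -1/2;  a_3 = 6;  u_3 = (u_2 − 6)/13 = -1/2
  u_3 = -1/2;  a_4 = 6;  u_4 = (u_3 − 6)/13 = -1/2
Digits: (0, 7, 6, 6, 6).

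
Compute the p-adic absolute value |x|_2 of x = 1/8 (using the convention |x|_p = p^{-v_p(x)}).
|1/8|_2 = 8

Step 1 — compute v_2(x) by factoring powers of 2 out of the numerator and denominator: v_2(1/8) = -3. Step 2 — apply |x|_p = p^{-v_p(x)} = 2^{3} = 8.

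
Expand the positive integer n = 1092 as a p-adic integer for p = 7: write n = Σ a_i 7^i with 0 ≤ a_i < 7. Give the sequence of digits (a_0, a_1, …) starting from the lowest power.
(a_0, a_1, …) = (0, 2, 1, 3)

Repeated division by 7 gives the digits low-to-high: 1092 = 2·7^1 + 1·7^2 + 3·7^3. Digit sequence: (0, 2, 1, 3).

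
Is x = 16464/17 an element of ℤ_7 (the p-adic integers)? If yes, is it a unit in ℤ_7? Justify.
x ∈ ℤ_7 but not a unit; v_7(x) = 3 > 0

ℤ_7 = {x ∈ ℚ_7 : v_7(x) ≥ 0} and ℤ_7^× = {x ∈ ℤ_7 : v_7(x) = 0}. Here v_7(16464/17) = v_7(num) − v_7(den) = 3; compare against these criteria.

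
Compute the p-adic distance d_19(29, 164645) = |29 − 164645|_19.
d_19(29, 164645) = 1/6859

Step 1 — x − y = 29 − 164645 = -164616. Step 2 — v_19(-164616) = 3 (factor: -164616 = −(19^3 · 24); the sign does not affect v_p). Step 3 — |x − y|_19 = 19^{-3} = 1/6859.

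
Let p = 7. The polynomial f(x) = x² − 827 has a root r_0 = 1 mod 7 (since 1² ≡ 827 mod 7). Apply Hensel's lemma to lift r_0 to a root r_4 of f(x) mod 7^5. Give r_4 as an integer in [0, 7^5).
r_4 = 13399 (mod 16807)

Hensel's recurrence: r_{i+1} = r_i − f(r_i)·(f′(r_i))^{-1} mod 7^{i+2}, with f′(x) = 2x. Iterate:
  r_0 = 1 (mod 7)
  r_1 = 22 (mod 49)
  r_2 = 22 (mod 343)
  r_3 = 1394 (mod 2401)
  r_4 = 13399 (mod 16807)
Final: r_4 = 13399, and one checks f(r_4) ≡ 0 mod 7^5.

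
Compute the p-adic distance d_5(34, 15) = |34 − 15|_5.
d_5(34, 15) = 1

Step 1 — x − y = 34 − 15 = 19. Step 2 — v_5(19) = 0 (factor: 19 = (5^0 · 19); the sign does not affect v_p). Step 3 — |x − y|_5 = 5^{0} = 1.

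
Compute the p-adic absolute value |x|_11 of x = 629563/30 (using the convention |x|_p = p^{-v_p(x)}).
|629563/30|_11 = 1/14641

Step 1 — compute v_11(x) by factoring powers of 11 out of the numerator and denominator: v_11(629563/30) = 4. Step 2 — apply |x|_p = p^{-v_p(x)} = 11^{-4} = 1/14641.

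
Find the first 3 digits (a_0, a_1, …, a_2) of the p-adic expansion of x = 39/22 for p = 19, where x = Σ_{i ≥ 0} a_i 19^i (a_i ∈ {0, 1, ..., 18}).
(a_0, …, a_2) = (13, 2, 18)

v_19(39/22) = 0 (numerator and denominator both coprime to 19), so x ∈ ℤ_19^×. Compute digits iteratively via a_i = x_i mod 19, x_{i+1} = (x_i − a_i)/19, with x_0 = x:
  x_0 = 39/22;  a_0 = 13;  x_1 = (x_0 − 13)/19 = -13/22
  x_1 = -13/22;  a_1 = 2;  x_2 = (x_1 − 2)/19 = -3/22
  x_2 = -3/22;  a_2 = 18;  x_3 = (x_2 − 18)/19 = -21/22
Digits: (13, 2, 18).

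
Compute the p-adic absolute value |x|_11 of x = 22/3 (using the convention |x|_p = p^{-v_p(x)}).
|22/3|_11 = 1/11

Step 1 — compute v_11(x) by factoring powers of 11 out of the numerator and denominator: v_11(22/3) = 1. Step 2 — apply |x|_p = p^{-v_p(x)} = 11^{-1} = 1/11.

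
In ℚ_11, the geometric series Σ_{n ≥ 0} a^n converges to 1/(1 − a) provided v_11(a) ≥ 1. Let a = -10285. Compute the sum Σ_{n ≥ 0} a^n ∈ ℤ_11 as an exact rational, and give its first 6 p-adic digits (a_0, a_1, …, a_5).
Σ a^n = 1/(1 − a) = 1/10286;  first 6 digits = (1, 0, 3, 3, 8, 7)

v_11(a) = 2 ≥ 1, so the series converges in ℤ_11 to 1/(1 − a) = 1/(1 − (-10285)) = 1/10286. Expand this rational in ℤ_11: compute digits iteratively via d_i = x_i mod 11, x_{i+1} = (x_i − d_i)/11. The first 6 digits are (1, 0, 3, 3, 8, 7).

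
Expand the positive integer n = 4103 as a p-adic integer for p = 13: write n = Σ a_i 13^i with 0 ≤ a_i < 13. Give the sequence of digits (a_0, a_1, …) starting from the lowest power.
(a_0, a_1, …) = (8, 3, 11, 1)

Repeated division by 13 gives the digits low-to-high: 4103 = 8 + 3·13^1 + 11·13^2 + 1·13^3. Digit sequence: (8, 3, 11, 1).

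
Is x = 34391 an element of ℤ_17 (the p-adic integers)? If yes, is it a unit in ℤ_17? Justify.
x ∈ ℤ_17 but not a unit; v_17(x) = 3 > 0

ℤ_17 = {x ∈ ℚ_17 : v_17(x) ≥ 0} and ℤ_17^× = {x ∈ ℤ_17 : v_17(x) = 0}. Here v_17(34391) = v_17(num) − v_17(den) = 3; compare against these criteria.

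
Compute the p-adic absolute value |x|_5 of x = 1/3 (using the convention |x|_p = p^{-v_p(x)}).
|1/3|_5 = 1

Step 1 — compute v_5(x) by factoring powers of 5 out of the numerator and denominator: v_5(1/3) = 0. Step 2 — apply |x|_p = p^{-v_p(x)} = 5^{0} = 1.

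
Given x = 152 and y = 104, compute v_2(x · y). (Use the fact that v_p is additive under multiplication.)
v_2(15808) = 6

v_p(x) = 3 (factor: 152 = 2^3 · 19); v_p(y) = 3 (factor: 104 = 2^3 · 13). Additivity: v_p(xy) = v_p(x) + v_p(y) = 3 + 3 = 6. (Direct check: xy = 15808 = 2^6 · (247).)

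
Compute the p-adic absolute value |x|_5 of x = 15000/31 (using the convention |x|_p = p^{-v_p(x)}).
|15000/31|_5 = 1/625

Step 1 — compute v_5(x) by factoring powers of 5 out of the numerator and denominator: v_5(15000/31) = 4. Step 2 — apply |x|_p = p^{-v_p(x)} = 5^{-4} = 1/625.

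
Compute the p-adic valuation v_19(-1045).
v_19(-1045) = 1

v_19(n) is the largest exponent k such that 19^k divides n. Factor out: -1045 = -19^1 · 55. (Sign doesn't affect v_p.) So v_19(-1045) = 1.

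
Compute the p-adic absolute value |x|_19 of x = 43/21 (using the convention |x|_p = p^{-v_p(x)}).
|43/21|_19 = 1

Step 1 — compute v_19(x) by factoring powers of 19 out of the numerator and denominator: v_19(43/21) = 0. Step 2 — apply |x|_p = p^{-v_p(x)} = 19^{0} = 1.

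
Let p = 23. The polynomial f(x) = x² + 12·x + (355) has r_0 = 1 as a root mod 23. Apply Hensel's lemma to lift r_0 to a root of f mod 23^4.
r_3 = 255255 (mod 279841)

Hensel: r_{i+1} = r_i − f(r_i)·(f′(r_i))^{-1} mod 23^{i+2}, f′(x) = 2x + 12. Iterate:
  r_0 = 1 (mod 23)
  r_1 = 277 (mod 529)
  r_2 = 11915 (mod 12167)
  r_3 = 255255 (mod 279841)
Final: r = 255255 satisfies f(r) ≡ 0 mod 23^4.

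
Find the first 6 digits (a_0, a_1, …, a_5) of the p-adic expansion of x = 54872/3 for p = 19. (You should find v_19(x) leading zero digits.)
(a_0, …, a_5) = (0, 0, 0, 9, 6, 6)

v_19(54872/3) = 3, so a_0 = ... = a_2 = 0. Factor out: x = 19^3 · u with u = 8/3 a unit in ℤ_19. Expand u iteratively via a_{v+i} = u_i mod 19, u_{i+1} = (u_i − a_{v+i})/19:
  u_0 = 8/3;  a_3 = 9;  u_1 = (u_0 − 9)/19 = -1/3
  u_1 = -1/3;  a_4 = 6;  u_2 = (u_1 − 6)/19 = -1/3
  u_2 = -1/3;  a_5 = 6;  u_3 = (u_2 − 6)/19 = -1/3
Digits: (0, 0, 0, 9, 6, 6).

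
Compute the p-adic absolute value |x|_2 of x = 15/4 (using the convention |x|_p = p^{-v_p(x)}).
|15/4|_2 = 4

Step 1 — compute v_2(x) by factoring powers of 2 out of the numerator and denominator: v_2(15/4) = -2. Step 2 — apply |x|_p = p^{-v_p(x)} = 2^{2} = 4.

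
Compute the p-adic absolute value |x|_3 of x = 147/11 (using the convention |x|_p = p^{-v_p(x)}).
|147/11|_3 = 1/3

Step 1 — compute v_3(x) by factoring powers of 3 out of the numerator and denominator: v_3(147/11) = 1. Step 2 — apply |x|_p = p^{-v_p(x)} = 3^{-1} = 1/3.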